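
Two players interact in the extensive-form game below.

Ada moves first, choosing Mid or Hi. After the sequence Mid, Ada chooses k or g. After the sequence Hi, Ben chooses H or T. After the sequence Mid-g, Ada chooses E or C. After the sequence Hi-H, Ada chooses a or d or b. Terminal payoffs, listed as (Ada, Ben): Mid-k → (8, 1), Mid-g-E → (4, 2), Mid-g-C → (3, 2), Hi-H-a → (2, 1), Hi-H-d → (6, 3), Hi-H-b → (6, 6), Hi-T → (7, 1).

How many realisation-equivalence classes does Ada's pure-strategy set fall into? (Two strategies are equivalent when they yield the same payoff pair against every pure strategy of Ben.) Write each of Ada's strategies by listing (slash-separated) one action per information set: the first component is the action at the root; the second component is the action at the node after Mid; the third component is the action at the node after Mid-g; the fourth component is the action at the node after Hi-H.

6

Ada has 24 pure strategies: Mid/k/E/a, Mid/k/E/d, Mid/k/E/b, Mid/k/C/a, Mid/k/C/d, Mid/k/C/b, Mid/g/E/a, Mid/g/E/d, Mid/g/E/b, Mid/g/C/a, Mid/g/C/d, Mid/g/C/b, Hi/k/E/a, Hi/k/E/d, Hi/k/E/b, Hi/k/C/a, Hi/k/C/d, Hi/k/C/b, Hi/g/E/a, Hi/g/E/d, Hi/g/E/b, Hi/g/C/a, Hi/g/C/d, Hi/g/C/b. Columns: H, T.
{Mid/k/E/a, Mid/k/E/d, Mid/k/E/b, Mid/k/C/a, Mid/k/C/d, Mid/k/C/b} → row (8,1) (8,1)
{Mid/g/E/a, Mid/g/E/d, Mid/g/E/b} → row (4,2) (4,2)
{Mid/g/C/a, Mid/g/C/d, Mid/g/C/b} → row (3,2) (3,2)
{Hi/k/E/a, Hi/k/C/a, Hi/g/E/a, Hi/g/C/a} → row (2,1) (7,1)
{Hi/k/E/d, Hi/k/C/d, Hi/g/E/d, Hi/g/C/d} → row (6,3) (7,1)
{Hi/k/E/b, Hi/k/C/b, Hi/g/E/b, Hi/g/C/b} → row (6,6) (7,1)
That's 6 distinct rows out of 24 strategies.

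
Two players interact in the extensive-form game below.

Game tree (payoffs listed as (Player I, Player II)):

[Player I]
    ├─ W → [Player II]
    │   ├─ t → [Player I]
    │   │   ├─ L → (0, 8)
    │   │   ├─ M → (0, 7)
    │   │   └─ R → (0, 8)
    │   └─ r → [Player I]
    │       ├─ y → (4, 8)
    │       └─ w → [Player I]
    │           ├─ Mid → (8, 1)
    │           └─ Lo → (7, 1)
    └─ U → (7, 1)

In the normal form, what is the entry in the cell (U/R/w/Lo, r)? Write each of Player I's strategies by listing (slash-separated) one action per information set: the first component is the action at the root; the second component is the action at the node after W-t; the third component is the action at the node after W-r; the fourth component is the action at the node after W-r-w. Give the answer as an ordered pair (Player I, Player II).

Trace the play path from the root:
  Player I plays U
→ terminal payoff (7, 1).
(Player I's choice at the node after W-t is never reached on this path, so it doesn't affect the outcome.)

(7, 1)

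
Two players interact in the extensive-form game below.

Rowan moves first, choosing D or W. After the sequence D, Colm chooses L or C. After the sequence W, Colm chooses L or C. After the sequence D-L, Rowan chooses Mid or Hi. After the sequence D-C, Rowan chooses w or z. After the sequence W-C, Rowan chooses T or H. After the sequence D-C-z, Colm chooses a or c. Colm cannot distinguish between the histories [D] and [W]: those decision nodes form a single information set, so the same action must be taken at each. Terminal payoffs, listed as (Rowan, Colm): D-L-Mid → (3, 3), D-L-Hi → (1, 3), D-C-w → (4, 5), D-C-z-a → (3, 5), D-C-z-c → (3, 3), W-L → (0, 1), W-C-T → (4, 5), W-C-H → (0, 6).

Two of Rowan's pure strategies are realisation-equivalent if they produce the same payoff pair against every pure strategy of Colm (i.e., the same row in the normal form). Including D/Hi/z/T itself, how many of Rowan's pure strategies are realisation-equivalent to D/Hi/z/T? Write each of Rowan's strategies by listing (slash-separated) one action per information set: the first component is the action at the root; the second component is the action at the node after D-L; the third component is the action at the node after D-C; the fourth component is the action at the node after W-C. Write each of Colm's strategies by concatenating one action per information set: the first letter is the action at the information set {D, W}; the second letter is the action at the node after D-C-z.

2

Row for D/Hi/z/T (columns La, Lc, Ca, Cc): (1,3) (1,3) (3,5) (3,3).
Under D/Hi/z/T, Rowan's choice at the node after W-C can never be reached regardless of what Colm does, so varying those choices leaves every outcome unchanged.
Holding the reachable choices fixed and varying the unreachable one freely already gives 2 equivalent strategies.
No other strategy reproduces this row, so those 2 are the full class: D/Hi/z/T, D/Hi/z/H.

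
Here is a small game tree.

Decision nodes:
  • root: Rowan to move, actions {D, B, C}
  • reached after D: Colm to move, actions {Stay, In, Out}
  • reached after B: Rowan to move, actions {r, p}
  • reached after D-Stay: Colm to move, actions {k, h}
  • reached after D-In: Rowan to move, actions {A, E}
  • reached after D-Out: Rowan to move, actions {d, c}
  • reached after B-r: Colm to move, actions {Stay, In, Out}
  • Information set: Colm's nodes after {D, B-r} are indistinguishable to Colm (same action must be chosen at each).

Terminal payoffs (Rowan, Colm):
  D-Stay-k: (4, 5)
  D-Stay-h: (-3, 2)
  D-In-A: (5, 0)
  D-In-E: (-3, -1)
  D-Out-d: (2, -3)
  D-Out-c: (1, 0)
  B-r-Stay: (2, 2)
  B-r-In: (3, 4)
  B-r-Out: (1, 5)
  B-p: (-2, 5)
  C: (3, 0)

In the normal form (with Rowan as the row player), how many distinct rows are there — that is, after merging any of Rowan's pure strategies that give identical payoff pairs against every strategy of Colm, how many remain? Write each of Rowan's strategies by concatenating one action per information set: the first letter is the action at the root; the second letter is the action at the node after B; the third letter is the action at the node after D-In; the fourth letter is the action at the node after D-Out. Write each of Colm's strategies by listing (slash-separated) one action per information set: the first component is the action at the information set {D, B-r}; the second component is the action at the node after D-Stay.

Rowan has 24 pure strategies: DrAd, DrAc, DrEd, DrEc, DpAd, DpAc, DpEd, DpEc, BrAd, BrAc, BrEd, BrEc, BpAd, BpAc, BpEd, BpEc, CrAd, CrAc, CrEd, CrEc, CpAd, CpAc, CpEd, CpEc. Columns: Stay/k, Stay/h, In/k, In/h, Out/k, Out/h.
{DrAd, DpAd} → row (4,5) (-3,2) (5,0) (5,0) (2,-3) (2,-3)
{DrAc, DpAc} → row (4,5) (-3,2) (5,0) (5,0) (1,0) (1,0)
{DrEd, DpEd} → row (4,5) (-3,2) (-3,-1) (-3,-1) (2,-3) (2,-3)
{DrEc, DpEc} → row (4,5) (-3,2) (-3,-1) (-3,-1) (1,0) (1,0)
{BrAd, BrAc, BrEd, BrEc} → row (2,2) (2,2) (3,4) (3,4) (1,5) (1,5)
{BpAd, BpAc, BpEd, BpEc} → row (-2,5) (-2,5) (-2,5) (-2,5) (-2,5) (-2,5)
{CrAd, CrAc, CrEd, CrEc, CpAd, CpAc, CpEd, CpEc} → row (3,0) (3,0) (3,0) (3,0) (3,0) (3,0)
That's 7 distinct rows out of 24 strategies.

7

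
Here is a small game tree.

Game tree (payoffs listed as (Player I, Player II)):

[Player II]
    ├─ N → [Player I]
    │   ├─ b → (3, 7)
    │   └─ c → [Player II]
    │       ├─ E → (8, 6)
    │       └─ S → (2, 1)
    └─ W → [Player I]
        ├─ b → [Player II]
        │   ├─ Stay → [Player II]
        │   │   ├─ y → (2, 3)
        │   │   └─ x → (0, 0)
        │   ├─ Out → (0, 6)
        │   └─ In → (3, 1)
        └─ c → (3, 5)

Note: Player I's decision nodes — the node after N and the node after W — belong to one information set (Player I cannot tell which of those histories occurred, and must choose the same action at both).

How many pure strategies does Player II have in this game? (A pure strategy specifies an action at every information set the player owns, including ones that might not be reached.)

Player II owns the root with actions {N, W} — two choices.
Player II owns the node after N-c with actions {E, S} — two choices.
Player II owns the node after W-b with actions {Stay, Out, In} — three choices.
Player II owns the node after W-b-Stay with actions {y, x} — two choices.
A pure strategy fixes one action at each information set independently, so the count is the product 2 × 2 × 3 × 2 = 24.

24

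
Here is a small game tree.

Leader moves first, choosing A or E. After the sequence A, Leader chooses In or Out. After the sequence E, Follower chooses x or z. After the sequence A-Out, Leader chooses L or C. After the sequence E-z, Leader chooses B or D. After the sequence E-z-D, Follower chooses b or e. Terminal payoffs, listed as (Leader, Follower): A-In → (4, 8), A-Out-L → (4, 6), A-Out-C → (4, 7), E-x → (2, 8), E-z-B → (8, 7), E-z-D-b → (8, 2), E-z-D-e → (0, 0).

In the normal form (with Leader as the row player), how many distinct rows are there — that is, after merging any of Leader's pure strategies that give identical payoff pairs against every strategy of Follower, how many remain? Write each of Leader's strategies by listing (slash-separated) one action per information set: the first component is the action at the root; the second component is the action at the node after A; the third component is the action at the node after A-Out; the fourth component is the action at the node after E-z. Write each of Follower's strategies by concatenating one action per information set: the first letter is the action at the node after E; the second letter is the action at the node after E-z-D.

Leader has 16 pure strategies: A/In/L/B, A/In/L/D, A/In/C/B, A/In/C/D, A/Out/L/B, A/Out/L/D, A/Out/C/B, A/Out/C/D, E/In/L/B, E/In/L/D, E/In/C/B, E/In/C/D, E/Out/L/B, E/Out/L/D, E/Out/C/B, E/Out/C/D. Columns: xb, xe, zb, ze.
{A/In/L/B, A/In/L/D, A/In/C/B, A/In/C/D} → row (4,8) (4,8) (4,8) (4,8)
{A/Out/L/B, A/Out/L/D} → row (4,6) (4,6) (4,6) (4,6)
{A/Out/C/B, A/Out/C/D} → row (4,7) (4,7) (4,7) (4,7)
{E/In/L/B, E/In/C/B, E/Out/L/B, E/Out/C/B} → row (2,8) (2,8) (8,7) (8,7)
{E/In/L/D, E/In/C/D, E/Out/L/D, E/Out/C/D} → row (2,8) (2,8) (8,2) (0,0)
That's 5 distinct rows out of 16 strategies.

5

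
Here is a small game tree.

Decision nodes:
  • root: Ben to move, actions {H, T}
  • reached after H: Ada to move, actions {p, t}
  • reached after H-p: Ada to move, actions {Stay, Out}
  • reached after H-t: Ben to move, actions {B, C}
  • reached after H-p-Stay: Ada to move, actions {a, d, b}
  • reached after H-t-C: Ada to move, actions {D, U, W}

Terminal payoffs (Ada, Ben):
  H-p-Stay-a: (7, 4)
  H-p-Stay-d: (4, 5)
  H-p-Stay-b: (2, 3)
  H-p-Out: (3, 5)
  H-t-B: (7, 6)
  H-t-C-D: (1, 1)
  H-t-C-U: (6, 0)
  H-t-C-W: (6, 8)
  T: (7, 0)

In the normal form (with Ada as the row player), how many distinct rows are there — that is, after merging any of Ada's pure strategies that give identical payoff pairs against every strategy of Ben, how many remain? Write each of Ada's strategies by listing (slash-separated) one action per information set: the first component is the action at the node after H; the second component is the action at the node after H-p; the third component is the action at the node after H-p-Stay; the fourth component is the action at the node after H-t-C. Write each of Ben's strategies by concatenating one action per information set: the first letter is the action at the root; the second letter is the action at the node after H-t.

Ada has 36 pure strategies: p/Stay/a/D, p/Stay/a/U, p/Stay/a/W, p/Stay/d/D, p/Stay/d/U, p/Stay/d/W, p/Stay/b/D, p/Stay/b/U, p/Stay/b/W, p/Out/a/D, p/Out/a/U, p/Out/a/W, p/Out/d/D, p/Out/d/U, p/Out/d/W, p/Out/b/D, p/Out/b/U, p/Out/b/W, t/Stay/a/D, t/Stay/a/U, t/Stay/a/W, t/Stay/d/D, t/Stay/d/U, t/Stay/d/W, t/Stay/b/D, t/Stay/b/U, t/Stay/b/W, t/Out/a/D, t/Out/a/U, t/Out/a/W, t/Out/d/D, t/Out/d/U, t/Out/d/W, t/Out/b/D, t/Out/b/U, t/Out/b/W. Columns: HB, HC, TB, TC.
{p/Stay/a/D, p/Stay/a/U, p/Stay/a/W} → row (7,4) (7,4) (7,0) (7,0)
{p/Stay/d/D, p/Stay/d/U, p/Stay/d/W} → row (4,5) (4,5) (7,0) (7,0)
{p/Stay/b/D, p/Stay/b/U, p/Stay/b/W} → row (2,3) (2,3) (7,0) (7,0)
{p/Out/a/D, p/Out/a/U, p/Out/a/W, p/Out/d/D, p/Out/d/U, p/Out/d/W, p/Out/b/D, p/Out/b/U, p/Out/b/W} → row (3,5) (3,5) (7,0) (7,0)
{t/Stay/a/D, t/Stay/d/D, t/Stay/b/D, t/Out/a/D, t/Out/d/D, t/Out/b/D} → row (7,6) (1,1) (7,0) (7,0)
{t/Stay/a/U, t/Stay/d/U, t/Stay/b/U, t/Out/a/U, t/Out/d/U, t/Out/b/U} → row (7,6) (6,0) (7,0) (7,0)
{t/Stay/a/W, t/Stay/d/W, t/Stay/b/W, t/Out/a/W, t/Out/d/W, t/Out/b/W} → row (7,6) (6,8) (7,0) (7,0)
That's 7 distinct rows out of 36 strategies.

7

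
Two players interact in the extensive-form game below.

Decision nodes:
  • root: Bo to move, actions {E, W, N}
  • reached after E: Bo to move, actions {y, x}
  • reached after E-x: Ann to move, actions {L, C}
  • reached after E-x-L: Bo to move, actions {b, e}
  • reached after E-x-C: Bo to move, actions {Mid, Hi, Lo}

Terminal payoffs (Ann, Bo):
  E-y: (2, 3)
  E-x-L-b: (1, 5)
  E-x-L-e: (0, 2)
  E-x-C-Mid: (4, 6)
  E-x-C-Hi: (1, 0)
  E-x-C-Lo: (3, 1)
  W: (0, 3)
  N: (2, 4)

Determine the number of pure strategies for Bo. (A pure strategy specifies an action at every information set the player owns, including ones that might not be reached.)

36

Bo owns the root with actions {E, W, N} — three choices.
Bo owns the node after E with actions {y, x} — two choices.
Bo owns the node after E-x-L with actions {b, e} — two choices.
Bo owns the node after E-x-C with actions {Mid, Hi, Lo} — three choices.
A pure strategy fixes one action at each information set independently, so the count is the product 3 × 2 × 2 × 3 = 36.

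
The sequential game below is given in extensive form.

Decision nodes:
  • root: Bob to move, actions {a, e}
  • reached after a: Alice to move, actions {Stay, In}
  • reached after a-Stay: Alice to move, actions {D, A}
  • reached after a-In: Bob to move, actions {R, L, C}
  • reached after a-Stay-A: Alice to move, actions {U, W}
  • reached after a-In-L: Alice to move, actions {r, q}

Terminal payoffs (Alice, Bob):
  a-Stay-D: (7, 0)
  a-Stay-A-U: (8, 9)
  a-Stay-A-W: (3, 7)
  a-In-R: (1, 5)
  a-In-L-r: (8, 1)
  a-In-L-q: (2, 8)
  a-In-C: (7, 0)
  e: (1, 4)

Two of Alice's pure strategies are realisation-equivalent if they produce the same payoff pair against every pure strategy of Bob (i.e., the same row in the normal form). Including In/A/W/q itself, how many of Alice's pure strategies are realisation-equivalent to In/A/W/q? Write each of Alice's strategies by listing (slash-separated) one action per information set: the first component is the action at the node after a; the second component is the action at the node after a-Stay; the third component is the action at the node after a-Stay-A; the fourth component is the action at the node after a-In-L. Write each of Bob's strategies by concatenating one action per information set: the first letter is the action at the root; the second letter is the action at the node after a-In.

Row for In/A/W/q (columns aR, aL, aC, eR, eL, eC): (1,5) (2,8) (7,0) (1,4) (1,4) (1,4).
Under In/A/W/q, Alice's choice at the node after a-Stay and at the node after a-Stay-A can never be reached regardless of what Bob does, so varying those choices leaves every outcome unchanged.
Holding the reachable choices fixed and varying the unreachable ones freely already gives 2 × 2 = 4 equivalent strategies.
No other strategy reproduces this row, so those 4 are the full class: In/D/U/q, In/D/W/q, In/A/U/q, In/A/W/q.

4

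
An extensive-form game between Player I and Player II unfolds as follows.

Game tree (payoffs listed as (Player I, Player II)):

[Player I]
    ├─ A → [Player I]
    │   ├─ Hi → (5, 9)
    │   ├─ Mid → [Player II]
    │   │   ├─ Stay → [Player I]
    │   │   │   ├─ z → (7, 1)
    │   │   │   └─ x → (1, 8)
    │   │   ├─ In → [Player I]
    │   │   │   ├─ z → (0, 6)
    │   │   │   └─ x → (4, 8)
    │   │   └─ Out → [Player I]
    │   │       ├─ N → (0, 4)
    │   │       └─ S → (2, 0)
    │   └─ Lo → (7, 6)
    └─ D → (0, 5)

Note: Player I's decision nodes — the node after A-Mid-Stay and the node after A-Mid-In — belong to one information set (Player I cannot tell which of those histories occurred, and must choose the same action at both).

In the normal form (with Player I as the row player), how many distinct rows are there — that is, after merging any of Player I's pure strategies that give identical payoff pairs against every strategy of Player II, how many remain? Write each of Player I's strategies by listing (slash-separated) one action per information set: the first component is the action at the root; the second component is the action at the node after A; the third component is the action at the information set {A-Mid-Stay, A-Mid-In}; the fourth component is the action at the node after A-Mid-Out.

Player I has 24 pure strategies: A/Hi/z/N, A/Hi/z/S, A/Hi/x/N, A/Hi/x/S, A/Mid/z/N, A/Mid/z/S, A/Mid/x/N, A/Mid/x/S, A/Lo/z/N, A/Lo/z/S, A/Lo/x/N, A/Lo/x/S, D/Hi/z/N, D/Hi/z/S, D/Hi/x/N, D/Hi/x/S, D/Mid/z/N, D/Mid/z/S, D/Mid/x/N, D/Mid/x/S, D/Lo/z/N, D/Lo/z/S, D/Lo/x/N, D/Lo/x/S. Columns: Stay, In, Out.
{A/Hi/z/N, A/Hi/z/S, A/Hi/x/N, A/Hi/x/S} → row (5,9) (5,9) (5,9)
{A/Mid/z/N} → row (7,1) (0,6) (0,4)
{A/Mid/z/S} → row (7,1) (0,6) (2,0)
{A/Mid/x/N} → row (1,8) (4,8) (0,4)
{A/Mid/x/S} → row (1,8) (4,8) (2,0)
{A/Lo/z/N, A/Lo/z/S, A/Lo/x/N, A/Lo/x/S} → row (7,6) (7,6) (7,6)
{D/Hi/z/N, D/Hi/z/S, D/Hi/x/N, D/Hi/x/S, D/Mid/z/N, D/Mid/z/S, D/Mid/x/N, D/Mid/x/S, D/Lo/z/N, D/Lo/z/S, D/Lo/x/N, D/Lo/x/S} → row (0,5) (0,5) (0,5)
That's 7 distinct rows out of 24 strategies.

7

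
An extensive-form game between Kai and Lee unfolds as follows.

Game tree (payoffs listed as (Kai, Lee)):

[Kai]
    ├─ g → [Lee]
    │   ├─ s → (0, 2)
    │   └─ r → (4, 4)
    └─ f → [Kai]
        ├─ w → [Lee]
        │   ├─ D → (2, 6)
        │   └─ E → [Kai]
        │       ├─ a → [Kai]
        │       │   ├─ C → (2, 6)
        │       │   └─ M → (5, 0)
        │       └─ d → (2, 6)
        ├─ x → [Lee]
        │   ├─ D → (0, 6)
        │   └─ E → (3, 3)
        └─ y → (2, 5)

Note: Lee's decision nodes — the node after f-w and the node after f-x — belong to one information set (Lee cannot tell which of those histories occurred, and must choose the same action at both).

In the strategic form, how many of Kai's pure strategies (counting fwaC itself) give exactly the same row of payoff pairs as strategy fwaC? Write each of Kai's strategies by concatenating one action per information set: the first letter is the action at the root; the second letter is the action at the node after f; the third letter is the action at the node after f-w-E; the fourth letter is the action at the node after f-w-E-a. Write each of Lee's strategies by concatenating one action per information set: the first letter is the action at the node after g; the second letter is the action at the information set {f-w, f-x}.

3

Row for fwaC (columns sD, sE, rD, rE): (2,6) (2,6) (2,6) (2,6).
Every one of Kai's information sets is on the play path for some reply by Lee when Kai follows fwaC.
Even so, fwdC, fwdM happen to produce the same payoff in every column — so 3 strategies share this row.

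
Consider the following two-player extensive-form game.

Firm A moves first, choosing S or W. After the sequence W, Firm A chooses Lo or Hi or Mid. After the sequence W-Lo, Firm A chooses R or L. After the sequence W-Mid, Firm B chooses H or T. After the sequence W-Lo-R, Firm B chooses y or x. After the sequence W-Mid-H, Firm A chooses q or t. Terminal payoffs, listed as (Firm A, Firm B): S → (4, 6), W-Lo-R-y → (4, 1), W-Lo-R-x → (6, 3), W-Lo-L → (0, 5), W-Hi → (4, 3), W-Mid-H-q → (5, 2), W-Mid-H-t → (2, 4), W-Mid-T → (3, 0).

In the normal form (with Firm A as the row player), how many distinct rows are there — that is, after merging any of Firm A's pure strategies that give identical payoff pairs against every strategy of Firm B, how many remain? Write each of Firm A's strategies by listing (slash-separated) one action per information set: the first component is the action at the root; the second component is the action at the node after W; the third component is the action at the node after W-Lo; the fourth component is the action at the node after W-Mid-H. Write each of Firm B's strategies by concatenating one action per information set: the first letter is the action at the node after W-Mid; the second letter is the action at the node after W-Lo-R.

Firm A has 24 pure strategies: S/Lo/R/q, S/Lo/R/t, S/Lo/L/q, S/Lo/L/t, S/Hi/R/q, S/Hi/R/t, S/Hi/L/q, S/Hi/L/t, S/Mid/R/q, S/Mid/R/t, S/Mid/L/q, S/Mid/L/t, W/Lo/R/q, W/Lo/R/t, W/Lo/L/q, W/Lo/L/t, W/Hi/R/q, W/Hi/R/t, W/Hi/L/q, W/Hi/L/t, W/Mid/R/q, W/Mid/R/t, W/Mid/L/q, W/Mid/L/t. Columns: Hy, Hx, Ty, Tx.
{S/Lo/R/q, S/Lo/R/t, S/Lo/L/q, S/Lo/L/t, S/Hi/R/q, S/Hi/R/t, S/Hi/L/q, S/Hi/L/t, S/Mid/R/q, S/Mid/R/t, S/Mid/L/q, S/Mid/L/t} → row (4,6) (4,6) (4,6) (4,6)
{W/Lo/R/q, W/Lo/R/t} → row (4,1) (6,3) (4,1) (6,3)
{W/Lo/L/q, W/Lo/L/t} → row (0,5) (0,5) (0,5) (0,5)
{W/Hi/R/q, W/Hi/R/t, W/Hi/L/q, W/Hi/L/t} → row (4,3) (4,3) (4,3) (4,3)
{W/Mid/R/q, W/Mid/L/q} → row (5,2) (5,2) (3,0) (3,0)
{W/Mid/R/t, W/Mid/L/t} → row (2,4) (2,4) (3,0) (3,0)
That's 6 distinct rows out of 24 strategies.

6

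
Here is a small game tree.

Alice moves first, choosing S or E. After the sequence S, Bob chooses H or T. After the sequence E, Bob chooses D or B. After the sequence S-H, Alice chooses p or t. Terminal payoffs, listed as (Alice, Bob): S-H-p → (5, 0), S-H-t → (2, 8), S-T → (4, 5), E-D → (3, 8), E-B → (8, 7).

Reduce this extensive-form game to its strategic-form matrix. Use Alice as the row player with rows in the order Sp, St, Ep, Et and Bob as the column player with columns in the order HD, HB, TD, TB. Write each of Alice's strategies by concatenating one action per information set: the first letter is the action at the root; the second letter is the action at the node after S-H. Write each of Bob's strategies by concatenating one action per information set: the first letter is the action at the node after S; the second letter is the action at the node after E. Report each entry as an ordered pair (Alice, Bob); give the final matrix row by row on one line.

           HD       HB       TD       TB
  Sp    (5,0)    (5,0)    (4,5)    (4,5)
  St    (2,8)    (2,8)    (4,5)    (4,5)
  Ep    (3,8)    (8,7)    (3,8)    (8,7)
  Et    (3,8)    (8,7)    (3,8)    (8,7)

Sp: (5,0) (5,0) (4,5) (4,5) | St: (2,8) (2,8) (4,5) (4,5) | Ep: (3,8) (8,7) (3,8) (8,7) | Et: (3,8) (8,7) (3,8) (8,7)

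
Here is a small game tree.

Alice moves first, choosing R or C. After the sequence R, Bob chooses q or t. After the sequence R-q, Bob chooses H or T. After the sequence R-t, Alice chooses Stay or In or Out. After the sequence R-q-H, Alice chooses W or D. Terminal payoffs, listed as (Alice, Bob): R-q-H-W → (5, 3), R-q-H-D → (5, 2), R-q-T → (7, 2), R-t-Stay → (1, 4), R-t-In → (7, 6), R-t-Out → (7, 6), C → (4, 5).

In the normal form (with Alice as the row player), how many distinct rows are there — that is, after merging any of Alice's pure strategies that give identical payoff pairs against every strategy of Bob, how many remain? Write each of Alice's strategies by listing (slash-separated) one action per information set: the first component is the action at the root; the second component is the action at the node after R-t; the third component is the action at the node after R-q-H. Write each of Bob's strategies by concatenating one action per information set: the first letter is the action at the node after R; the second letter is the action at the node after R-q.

Alice has 12 pure strategies: R/Stay/W, R/Stay/D, R/In/W, R/In/D, R/Out/W, R/Out/D, C/Stay/W, C/Stay/D, C/In/W, C/In/D, C/Out/W, C/Out/D. Columns: qH, qT, tH, tT.
{R/Stay/W} → row (5,3) (7,2) (1,4) (1,4)
{R/Stay/D} → row (5,2) (7,2) (1,4) (1,4)
{R/In/W, R/Out/W} → row (5,3) (7,2) (7,6) (7,6)
{R/In/D, R/Out/D} → row (5,2) (7,2) (7,6) (7,6)
{C/Stay/W, C/Stay/D, C/In/W, C/In/D, C/Out/W, C/Out/D} → row (4,5) (4,5) (4,5) (4,5)
That's 5 distinct rows out of 12 strategies.

5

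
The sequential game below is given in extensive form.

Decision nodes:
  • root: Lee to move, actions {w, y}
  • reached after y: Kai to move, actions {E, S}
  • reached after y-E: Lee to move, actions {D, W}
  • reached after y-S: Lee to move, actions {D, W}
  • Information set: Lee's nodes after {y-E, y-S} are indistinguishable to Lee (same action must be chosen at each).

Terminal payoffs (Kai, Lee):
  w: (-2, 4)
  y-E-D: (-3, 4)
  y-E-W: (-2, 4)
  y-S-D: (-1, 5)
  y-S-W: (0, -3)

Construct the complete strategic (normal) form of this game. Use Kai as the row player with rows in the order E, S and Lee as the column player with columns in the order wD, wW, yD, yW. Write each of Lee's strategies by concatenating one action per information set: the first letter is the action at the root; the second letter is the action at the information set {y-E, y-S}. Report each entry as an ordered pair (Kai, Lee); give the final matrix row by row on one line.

E: (-2,4) (-2,4) (-3,4) (-2,4) | S: (-2,4) (-2,4) (-1,5) (0,-3)

Row E: wD→(-2,4), wW→(-2,4), yD→(-3,4), yW→(-2,4)
Row S: wD→(-2,4), wW→(-2,4), yD→(-1,5), yW→(0,-3)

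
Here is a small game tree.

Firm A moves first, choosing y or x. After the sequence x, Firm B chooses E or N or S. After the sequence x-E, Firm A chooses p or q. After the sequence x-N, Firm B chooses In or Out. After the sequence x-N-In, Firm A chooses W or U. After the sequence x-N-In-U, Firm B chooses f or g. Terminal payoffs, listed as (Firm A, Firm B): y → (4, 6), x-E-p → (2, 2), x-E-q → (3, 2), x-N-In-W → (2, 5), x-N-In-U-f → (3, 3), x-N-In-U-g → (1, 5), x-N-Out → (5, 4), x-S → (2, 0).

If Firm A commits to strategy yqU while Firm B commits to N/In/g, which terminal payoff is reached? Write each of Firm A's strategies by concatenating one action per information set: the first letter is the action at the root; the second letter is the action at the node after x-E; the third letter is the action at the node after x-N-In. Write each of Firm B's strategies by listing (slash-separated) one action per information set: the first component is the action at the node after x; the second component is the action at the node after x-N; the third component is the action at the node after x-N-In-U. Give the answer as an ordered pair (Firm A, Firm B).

(4, 6)

Trace the play path from the root:
  Firm A plays y
→ terminal payoff (4, 6).
(Firm A's choice at the node after x-E is never reached on this path, so it doesn't affect the outcome.)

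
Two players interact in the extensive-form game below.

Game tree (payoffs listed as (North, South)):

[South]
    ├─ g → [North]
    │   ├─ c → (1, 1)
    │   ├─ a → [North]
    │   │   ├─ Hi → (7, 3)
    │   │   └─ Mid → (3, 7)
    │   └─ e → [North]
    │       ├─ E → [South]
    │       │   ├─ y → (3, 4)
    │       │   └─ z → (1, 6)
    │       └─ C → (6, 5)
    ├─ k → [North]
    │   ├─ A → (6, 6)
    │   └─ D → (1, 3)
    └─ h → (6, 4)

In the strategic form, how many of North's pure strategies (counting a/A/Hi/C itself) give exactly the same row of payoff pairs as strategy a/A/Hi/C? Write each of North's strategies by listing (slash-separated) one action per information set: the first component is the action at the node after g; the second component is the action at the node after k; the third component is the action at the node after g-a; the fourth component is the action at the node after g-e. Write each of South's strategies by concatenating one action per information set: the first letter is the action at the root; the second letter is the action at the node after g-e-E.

2

Row for a/A/Hi/C (columns gy, gz, ky, kz, hy, hz): (7,3) (7,3) (6,6) (6,6) (6,4) (6,4).
Under a/A/Hi/C, North's choice at the node after g-e can never be reached regardless of what South does, so varying those choices leaves every outcome unchanged.
Holding the reachable choices fixed and varying the unreachable one freely already gives 2 equivalent strategies.
No other strategy reproduces this row, so those 2 are the full class: a/A/Hi/E, a/A/Hi/C.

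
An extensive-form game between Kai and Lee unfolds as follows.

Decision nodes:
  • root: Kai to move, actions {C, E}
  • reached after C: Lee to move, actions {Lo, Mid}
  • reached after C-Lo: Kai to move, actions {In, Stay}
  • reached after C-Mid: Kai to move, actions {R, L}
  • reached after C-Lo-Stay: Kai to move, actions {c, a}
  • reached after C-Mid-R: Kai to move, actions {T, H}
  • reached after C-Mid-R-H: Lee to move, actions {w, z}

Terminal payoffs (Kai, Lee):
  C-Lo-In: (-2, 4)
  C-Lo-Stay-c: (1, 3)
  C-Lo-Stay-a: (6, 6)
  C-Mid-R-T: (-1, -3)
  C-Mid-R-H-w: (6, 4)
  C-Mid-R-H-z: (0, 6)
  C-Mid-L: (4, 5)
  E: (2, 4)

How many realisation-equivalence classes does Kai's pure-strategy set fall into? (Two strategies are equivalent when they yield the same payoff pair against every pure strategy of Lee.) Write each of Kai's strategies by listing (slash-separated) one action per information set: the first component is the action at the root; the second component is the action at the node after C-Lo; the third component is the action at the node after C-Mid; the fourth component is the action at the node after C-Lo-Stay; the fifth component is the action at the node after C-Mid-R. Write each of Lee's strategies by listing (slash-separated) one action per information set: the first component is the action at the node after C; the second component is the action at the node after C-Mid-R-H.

Kai has 32 pure strategies: C/In/R/c/T, C/In/R/c/H, C/In/R/a/T, C/In/R/a/H, C/In/L/c/T, C/In/L/c/H, C/In/L/a/T, C/In/L/a/H, C/Stay/R/c/T, C/Stay/R/c/H, C/Stay/R/a/T, C/Stay/R/a/H, C/Stay/L/c/T, C/Stay/L/c/H, C/Stay/L/a/T, C/Stay/L/a/H, E/In/R/c/T, E/In/R/c/H, E/In/R/a/T, E/In/R/a/H, E/In/L/c/T, E/In/L/c/H, E/In/L/a/T, E/In/L/a/H, E/Stay/R/c/T, E/Stay/R/c/H, E/Stay/R/a/T, E/Stay/R/a/H, E/Stay/L/c/T, E/Stay/L/c/H, E/Stay/L/a/T, E/Stay/L/a/H. Columns: Lo/w, Lo/z, Mid/w, Mid/z.
{C/In/R/c/T, C/In/R/a/T} → row (-2,4) (-2,4) (-1,-3) (-1,-3)
{C/In/R/c/H, C/In/R/a/H} → row (-2,4) (-2,4) (6,4) (0,6)
{C/In/L/c/T, C/In/L/c/H, C/In/L/a/T, C/In/L/a/H} → row (-2,4) (-2,4) (4,5) (4,5)
{C/Stay/R/c/T} → row (1,3) (1,3) (-1,-3) (-1,-3)
{C/Stay/R/c/H} → row (1,3) (1,3) (6,4) (0,6)
{C/Stay/R/a/T} → row (6,6) (6,6) (-1,-3) (-1,-3)
{C/Stay/R/a/H} → row (6,6) (6,6) (6,4) (0,6)
{C/Stay/L/c/T, C/Stay/L/c/H} → row (1,3) (1,3) (4,5) (4,5)
{C/Stay/L/a/T, C/Stay/L/a/H} → row (6,6) (6,6) (4,5) (4,5)
{E/In/R/c/T, E/In/R/c/H, E/In/R/a/T, E/In/R/a/H, E/In/L/c/T, E/In/L/c/H, E/In/L/a/T, E/In/L/a/H, E/Stay/R/c/T, E/Stay/R/c/H, E/Stay/R/a/T, E/Stay/R/a/H, E/Stay/L/c/T, E/Stay/L/c/H, E/Stay/L/a/T, E/Stay/L/a/H} → row (2,4) (2,4) (2,4) (2,4)
That's 10 distinct rows out of 32 strategies.

10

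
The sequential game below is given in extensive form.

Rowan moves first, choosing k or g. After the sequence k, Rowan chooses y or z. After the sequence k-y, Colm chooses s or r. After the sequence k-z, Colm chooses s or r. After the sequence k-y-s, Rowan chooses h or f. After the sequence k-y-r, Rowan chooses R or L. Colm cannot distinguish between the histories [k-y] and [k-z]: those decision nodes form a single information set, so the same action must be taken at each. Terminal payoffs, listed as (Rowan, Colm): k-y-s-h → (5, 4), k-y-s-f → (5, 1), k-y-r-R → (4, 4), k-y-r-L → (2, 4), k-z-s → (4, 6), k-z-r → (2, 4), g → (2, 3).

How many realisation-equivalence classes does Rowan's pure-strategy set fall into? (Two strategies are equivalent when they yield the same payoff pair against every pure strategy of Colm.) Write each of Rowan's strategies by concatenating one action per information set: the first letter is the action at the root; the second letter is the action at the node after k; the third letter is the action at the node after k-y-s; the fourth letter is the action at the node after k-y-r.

Rowan has 16 pure strategies: kyhR, kyhL, kyfR, kyfL, kzhR, kzhL, kzfR, kzfL, gyhR, gyhL, gyfR, gyfL, gzhR, gzhL, gzfR, gzfL. Columns: s, r.
{kyhR} → row (5,4) (4,4)
{kyhL} → row (5,4) (2,4)
{kyfR} → row (5,1) (4,4)
{kyfL} → row (5,1) (2,4)
{kzhR, kzhL, kzfR, kzfL} → row (4,6) (2,4)
{gyhR, gyhL, gyfR, gyfL, gzhR, gzhL, gzfR, gzfL} → row (2,3) (2,3)
That's 6 distinct rows out of 16 strategies.

6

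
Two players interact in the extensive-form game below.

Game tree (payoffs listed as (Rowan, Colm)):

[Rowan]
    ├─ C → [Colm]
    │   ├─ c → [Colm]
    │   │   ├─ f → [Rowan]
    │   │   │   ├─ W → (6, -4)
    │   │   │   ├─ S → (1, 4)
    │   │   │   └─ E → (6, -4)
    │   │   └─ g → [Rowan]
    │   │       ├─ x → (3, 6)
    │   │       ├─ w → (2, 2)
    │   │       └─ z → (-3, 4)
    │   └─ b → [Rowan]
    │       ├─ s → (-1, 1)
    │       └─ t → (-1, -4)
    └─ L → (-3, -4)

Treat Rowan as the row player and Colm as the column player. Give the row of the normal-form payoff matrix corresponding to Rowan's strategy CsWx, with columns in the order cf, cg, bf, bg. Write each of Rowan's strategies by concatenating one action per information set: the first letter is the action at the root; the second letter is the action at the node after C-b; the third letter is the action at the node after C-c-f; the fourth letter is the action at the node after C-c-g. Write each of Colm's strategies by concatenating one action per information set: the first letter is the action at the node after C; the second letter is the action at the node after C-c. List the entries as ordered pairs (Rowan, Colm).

vs cf: Rowan plays C → Colm plays c at [C] → Colm plays f at [C-c] → Rowan plays W at [C-c-f] → (6, -4)
vs cg: Rowan plays C → Colm plays c at [C] → Colm plays g at [C-c] → Rowan plays x at [C-c-g] → (3, 6)
vs bf: Rowan plays C → Colm plays b at [C] → Rowan plays s at [C-b] → (-1, 1)
vs bg: Rowan plays C → Colm plays b at [C] → Rowan plays s at [C-b] → (-1, 1)

(6,-4) (3,6) (-1,1) (-1,1)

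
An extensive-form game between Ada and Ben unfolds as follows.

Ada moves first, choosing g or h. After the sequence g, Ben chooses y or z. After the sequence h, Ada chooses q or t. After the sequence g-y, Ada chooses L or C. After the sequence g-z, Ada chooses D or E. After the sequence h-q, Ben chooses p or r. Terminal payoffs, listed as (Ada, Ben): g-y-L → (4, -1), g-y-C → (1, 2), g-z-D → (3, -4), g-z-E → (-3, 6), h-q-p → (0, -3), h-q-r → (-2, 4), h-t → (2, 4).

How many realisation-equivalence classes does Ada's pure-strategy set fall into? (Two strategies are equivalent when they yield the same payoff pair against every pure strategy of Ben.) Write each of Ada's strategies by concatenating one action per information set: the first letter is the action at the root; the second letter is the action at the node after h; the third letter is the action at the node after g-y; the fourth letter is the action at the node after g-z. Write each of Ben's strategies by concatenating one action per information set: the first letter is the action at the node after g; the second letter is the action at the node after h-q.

6

Ada has 16 pure strategies: gqLD, gqLE, gqCD, gqCE, gtLD, gtLE, gtCD, gtCE, hqLD, hqLE, hqCD, hqCE, htLD, htLE, htCD, htCE. Columns: yp, yr, zp, zr.
{gqLD, gtLD} → row (4,-1) (4,-1) (3,-4) (3,-4)
{gqLE, gtLE} → row (4,-1) (4,-1) (-3,6) (-3,6)
{gqCD, gtCD} → row (1,2) (1,2) (3,-4) (3,-4)
{gqCE, gtCE} → row (1,2) (1,2) (-3,6) (-3,6)
{hqLD, hqLE, hqCD, hqCE} → row (0,-3) (-2,4) (0,-3) (-2,4)
{htLD, htLE, htCD, htCE} → row (2,4) (2,4) (2,4) (2,4)
That's 6 distinct rows out of 16 strategies.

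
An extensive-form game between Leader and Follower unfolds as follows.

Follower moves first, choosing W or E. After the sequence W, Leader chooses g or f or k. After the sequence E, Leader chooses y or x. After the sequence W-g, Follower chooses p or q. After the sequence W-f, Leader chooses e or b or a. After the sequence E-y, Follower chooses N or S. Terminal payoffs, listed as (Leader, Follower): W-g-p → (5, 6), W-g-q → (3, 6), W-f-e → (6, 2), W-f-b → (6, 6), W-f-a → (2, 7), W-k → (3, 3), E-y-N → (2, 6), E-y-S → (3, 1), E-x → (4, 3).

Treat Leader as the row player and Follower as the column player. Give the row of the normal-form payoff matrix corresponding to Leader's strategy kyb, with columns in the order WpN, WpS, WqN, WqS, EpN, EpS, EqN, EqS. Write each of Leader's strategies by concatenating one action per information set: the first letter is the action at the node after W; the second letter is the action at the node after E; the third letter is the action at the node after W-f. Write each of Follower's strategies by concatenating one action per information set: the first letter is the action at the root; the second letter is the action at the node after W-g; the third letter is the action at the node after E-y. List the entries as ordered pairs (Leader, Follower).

(3,3) (3,3) (3,3) (3,3) (2,6) (3,1) (2,6) (3,1)

vs WpN: Follower plays W → Leader plays k at [W] → (3, 3)
vs WpS: Follower plays W → Leader plays k at [W] → (3, 3)
vs WqN: Follower plays W → Leader plays k at [W] → (3, 3)
vs WqS: Follower plays W → Leader plays k at [W] → (3, 3)
vs EpN: Follower plays E → Leader plays y at [E] → Follower plays N at [E-y] → (2, 6)
vs EpS: Follower plays E → Leader plays y at [E] → Follower plays S at [E-y] → (3, 1)
vs EqN: Follower plays E → Leader plays y at [E] → Follower plays N at [E-y] → (2, 6)
vs EqS: Follower plays E → Leader plays y at [E] → Follower plays S at [E-y] → (3, 1)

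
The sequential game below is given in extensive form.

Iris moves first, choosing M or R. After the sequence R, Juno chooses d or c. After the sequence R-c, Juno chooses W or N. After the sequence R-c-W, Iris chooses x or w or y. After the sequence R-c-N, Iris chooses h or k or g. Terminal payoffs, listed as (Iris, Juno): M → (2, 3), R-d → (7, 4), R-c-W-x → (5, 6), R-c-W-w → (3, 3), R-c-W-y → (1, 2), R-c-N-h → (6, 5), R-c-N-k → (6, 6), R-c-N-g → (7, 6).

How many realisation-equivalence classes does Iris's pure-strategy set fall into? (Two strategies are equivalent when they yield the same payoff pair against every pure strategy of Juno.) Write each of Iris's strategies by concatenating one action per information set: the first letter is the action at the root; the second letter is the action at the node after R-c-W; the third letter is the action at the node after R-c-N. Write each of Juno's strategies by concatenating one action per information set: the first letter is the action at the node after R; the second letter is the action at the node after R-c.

Iris has 18 pure strategies: Mxh, Mxk, Mxg, Mwh, Mwk, Mwg, Myh, Myk, Myg, Rxh, Rxk, Rxg, Rwh, Rwk, Rwg, Ryh, Ryk, Ryg. Columns: dW, dN, cW, cN.
{Mxh, Mxk, Mxg, Mwh, Mwk, Mwg, Myh, Myk, Myg} → row (2,3) (2,3) (2,3) (2,3)
{Rxh} → row (7,4) (7,4) (5,6) (6,5)
{Rxk} → row (7,4) (7,4) (5,6) (6,6)
{Rxg} → row (7,4) (7,4) (5,6) (7,6)
{Rwh} → row (7,4) (7,4) (3,3) (6,5)
{Rwk} → row (7,4) (7,4) (3,3) (6,6)
{Rwg} → row (7,4) (7,4) (3,3) (7,6)
{Ryh} → row (7,4) (7,4) (1,2) (6,5)
{Ryk} → row (7,4) (7,4) (1,2) (6,6)
{Ryg} → row (7,4) (7,4) (1,2) (7,6)
That's 10 distinct rows out of 18 strategies.

10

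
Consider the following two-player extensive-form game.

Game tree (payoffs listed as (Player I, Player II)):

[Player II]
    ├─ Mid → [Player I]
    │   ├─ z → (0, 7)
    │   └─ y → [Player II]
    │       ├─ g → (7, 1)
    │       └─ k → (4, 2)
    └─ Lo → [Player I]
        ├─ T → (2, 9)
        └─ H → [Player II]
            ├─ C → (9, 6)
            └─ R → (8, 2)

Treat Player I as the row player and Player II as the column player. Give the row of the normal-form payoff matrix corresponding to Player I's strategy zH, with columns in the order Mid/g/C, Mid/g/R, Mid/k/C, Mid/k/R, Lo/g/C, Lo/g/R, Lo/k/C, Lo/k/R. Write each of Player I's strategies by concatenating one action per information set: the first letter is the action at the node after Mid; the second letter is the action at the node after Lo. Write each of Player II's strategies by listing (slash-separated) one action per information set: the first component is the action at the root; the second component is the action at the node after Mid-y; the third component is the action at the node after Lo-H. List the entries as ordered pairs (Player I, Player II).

(0,7) (0,7) (0,7) (0,7) (9,6) (8,2) (9,6) (8,2)

vs Mid/g/C: Player II plays Mid → Player I plays z at [Mid] → (0, 7)
vs Mid/g/R: Player II plays Mid → Player I plays z at [Mid] → (0, 7)
vs Mid/k/C: Player II plays Mid → Player I plays z at [Mid] → (0, 7)
vs Mid/k/R: Player II plays Mid → Player I plays z at [Mid] → (0, 7)
vs Lo/g/C: Player II plays Lo → Player I plays H at [Lo] → Player II plays C at [Lo-H] → (9, 6)
vs Lo/g/R: Player II plays Lo → Player I plays H at [Lo] → Player II plays R at [Lo-H] → (8, 2)
vs Lo/k/C: Player II plays Lo → Player I plays H at [Lo] → Player II plays C at [Lo-H] → (9, 6)
vs Lo/k/R: Player II plays Lo → Player I plays H at [Lo] → Player II plays R at [Lo-H] → (8, 2)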